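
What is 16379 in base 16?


Divide by 16 repeatedly:
16379 ÷ 16 = 1023 remainder 11 (B)
1023 ÷ 16 = 63 remainder 15 (F)
63 ÷ 16 = 3 remainder 15 (F)
3 ÷ 16 = 0 remainder 3 (3)
Reading remainders bottom-up:
= 0x3FFB


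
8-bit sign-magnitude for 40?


Sign bit: 0 (positive)
Magnitude: 40 = 0101000
= 00101000


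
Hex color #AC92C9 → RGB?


Hex: #AC92C9
R = AC₁₆ = 172
G = 92₁₆ = 146
B = C9₁₆ = 201
= RGB(172, 146, 201)


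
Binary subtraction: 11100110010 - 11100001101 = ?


Align and subtract column by column (LSB to MSB, borrowing when needed):
  11100110010
- 11100001101
  -----------
  col 0: (0 - 0 borrow-in) - 1 → borrow from next column: (0+2) - 1 = 1, borrow out 1
  col 1: (1 - 1 borrow-in) - 0 → 0 - 0 = 0, borrow out 0
  col 2: (0 - 0 borrow-in) - 1 → borrow from next column: (0+2) - 1 = 1, borrow out 1
  col 3: (0 - 1 borrow-in) - 1 → borrow from next column: (-1+2) - 1 = 0, borrow out 1
  col 4: (1 - 1 borrow-in) - 0 → 0 - 0 = 0, borrow out 0
  col 5: (1 - 0 borrow-in) - 0 → 1 - 0 = 1, borrow out 0
  col 6: (0 - 0 borrow-in) - 0 → 0 - 0 = 0, borrow out 0
  col 7: (0 - 0 borrow-in) - 0 → 0 - 0 = 0, borrow out 0
  col 8: (1 - 0 borrow-in) - 1 → 1 - 1 = 0, borrow out 0
  col 9: (1 - 0 borrow-in) - 1 → 1 - 1 = 0, borrow out 0
  col 10: (1 - 0 borrow-in) - 1 → 1 - 1 = 0, borrow out 0
Reading bits MSB→LSB: 00000100101
Strip leading zeros: 100101
= 100101


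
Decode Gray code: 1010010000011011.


Gray code: 1010010000011011
MSB stays the same: 1
Each subsequent bit = prev_binary XOR current_gray:
  B[1] = 1 XOR 0 = 1
  B[2] = 1 XOR 1 = 0
  B[3] = 0 XOR 0 = 0
  B[4] = 0 XOR 0 = 0
  B[5] = 0 XOR 1 = 1
  B[6] = 1 XOR 0 = 1
  B[7] = 1 XOR 0 = 1
  B[8] = 1 XOR 0 = 1
  B[9] = 1 XOR 0 = 1
  B[10] = 1 XOR 0 = 1
  B[11] = 1 XOR 1 = 0
  B[12] = 0 XOR 1 = 1
  B[13] = 1 XOR 0 = 1
  B[14] = 1 XOR 1 = 0
  B[15] = 0 XOR 1 = 1
= 1100011111101101 (51181 decimal)


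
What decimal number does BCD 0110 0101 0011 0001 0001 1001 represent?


Each 4-bit group → digit:
  0110 → 6
  0101 → 5
  0011 → 3
  0001 → 1
  0001 → 1
  1001 → 9
= 653119


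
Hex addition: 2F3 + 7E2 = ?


Align and add column by column (LSB to MSB, each column mod 16 with carry):
  02F3
+ 07E2
  ----
  col 0: 3(3) + 2(2) + 0 (carry in) = 5 → 5(5), carry out 0
  col 1: F(15) + E(14) + 0 (carry in) = 29 → D(13), carry out 1
  col 2: 2(2) + 7(7) + 1 (carry in) = 10 → A(10), carry out 0
  col 3: 0(0) + 0(0) + 0 (carry in) = 0 → 0(0), carry out 0
Reading digits MSB→LSB: 0AD5
Strip leading zeros: AD5
= 0xAD5


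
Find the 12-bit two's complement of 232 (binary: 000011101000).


Original: 000011101000
Step 1 - Invert all bits: 111100010111
Step 2 - Add 1: 111100010111 + 1
= 111100011000 (represents -232)


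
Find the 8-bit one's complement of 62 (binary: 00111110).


Original: 00111110
Invert all bits:
  bit 0: 0 → 1
  bit 1: 0 → 1
  bit 2: 1 → 0
  bit 3: 1 → 0
  bit 4: 1 → 0
  bit 5: 1 → 0
  bit 6: 1 → 0
  bit 7: 0 → 1
= 11000001


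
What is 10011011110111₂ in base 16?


Group into 4-bit nibbles: 0010011011110111
  0010 = 2
  0110 = 6
  1111 = F
  0111 = 7
= 0x26F7


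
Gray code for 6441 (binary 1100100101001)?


Binary: 1100100101001
Gray code: G = B XOR (B >> 1)
B >> 1 = 0110010010100
1100100101001 XOR 0110010010100:
  1 XOR 0 = 1
  1 XOR 1 = 0
  0 XOR 1 = 1
  0 XOR 0 = 0
  1 XOR 0 = 1
  0 XOR 1 = 1
  0 XOR 0 = 0
  1 XOR 0 = 1
  0 XOR 1 = 1
  1 XOR 0 = 1
  0 XOR 1 = 1
  0 XOR 0 = 0
  1 XOR 0 = 1
= 1010110111101


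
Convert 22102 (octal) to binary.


Each octal digit → 3 binary bits:
  2 = 010
  2 = 010
  1 = 001
  0 = 000
  2 = 010
Concatenate: 010 010 001 000 010
= 010010001000010


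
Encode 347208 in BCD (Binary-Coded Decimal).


Each digit → 4-bit binary:
  3 → 0011
  4 → 0100
  7 → 0111
  2 → 0010
  0 → 0000
  8 → 1000
= 0011 0100 0111 0010 0000 1000


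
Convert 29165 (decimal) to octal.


Divide by 8 repeatedly:
29165 ÷ 8 = 3645 remainder 5
3645 ÷ 8 = 455 remainder 5
455 ÷ 8 = 56 remainder 7
56 ÷ 8 = 7 remainder 0
7 ÷ 8 = 0 remainder 7
Reading remainders bottom-up:
= 0o70755


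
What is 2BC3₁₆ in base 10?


Positional values:
Position 0: 3 × 16^0 = 3 × 1 = 3
Position 1: C × 16^1 = 12 × 16 = 192
Position 2: B × 16^2 = 11 × 256 = 2816
Position 3: 2 × 16^3 = 2 × 4096 = 8192
Sum = 3 + 192 + 2816 + 8192
= 11203


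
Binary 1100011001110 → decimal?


Positional values:
Bit 1: 1 × 2^1 = 2
Bit 2: 1 × 2^2 = 4
Bit 3: 1 × 2^3 = 8
Bit 6: 1 × 2^6 = 64
Bit 7: 1 × 2^7 = 128
Bit 11: 1 × 2^11 = 2048
Bit 12: 1 × 2^12 = 4096
Sum = 2 + 4 + 8 + 64 + 128 + 2048 + 4096
= 6350


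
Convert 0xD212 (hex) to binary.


Each hex digit → 4 binary bits:
  D = 1101
  2 = 0010
  1 = 0001
  2 = 0010
Concatenate: 1101 0010 0001 0010
= 1101001000010010


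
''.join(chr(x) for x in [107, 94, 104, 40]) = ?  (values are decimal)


Codes (decimal): 107 94 104 40
Per-code ASCII lookup:
  107  (range 97-122: lowercase, 107 - 97 = 10) → 'k'
  94  (special character) → '^'
  104  (range 97-122: lowercase, 104 - 97 = 7) → 'h'
  40  (special character) → '('
= 'k^h('


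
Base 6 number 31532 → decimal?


Positional values (base 6):
  2 × 6^0 = 2 × 1 = 2
  3 × 6^1 = 3 × 6 = 18
  5 × 6^2 = 5 × 36 = 180
  1 × 6^3 = 1 × 216 = 216
  3 × 6^4 = 3 × 1296 = 3888
Sum = 2 + 18 + 180 + 216 + 3888
= 4304


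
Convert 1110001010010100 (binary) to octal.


Group into 3-bit groups: 001110001010010100
  001 = 1
  110 = 6
  001 = 1
  010 = 2
  010 = 2
  100 = 4
= 0o161224


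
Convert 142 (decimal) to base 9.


Divide by 9 repeatedly:
142 ÷ 9 = 15 remainder 7
15 ÷ 9 = 1 remainder 6
1 ÷ 9 = 0 remainder 1
Reading remainders bottom-up:
= 167


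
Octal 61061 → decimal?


Positional values:
Position 0: 1 × 8^0 = 1
Position 1: 6 × 8^1 = 48
Position 2: 0 × 8^2 = 0
Position 3: 1 × 8^3 = 512
Position 4: 6 × 8^4 = 24576
Sum = 1 + 48 + 0 + 512 + 24576
= 25137


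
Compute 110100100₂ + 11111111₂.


Align and add column by column (LSB to MSB, carry propagating):
  0110100100
+ 0011111111
  ----------
  col 0: 0 + 1 + 0 (carry in) = 1 → bit 1, carry out 0
  col 1: 0 + 1 + 0 (carry in) = 1 → bit 1, carry out 0
  col 2: 1 + 1 + 0 (carry in) = 2 → bit 0, carry out 1
  col 3: 0 + 1 + 1 (carry in) = 2 → bit 0, carry out 1
  col 4: 0 + 1 + 1 (carry in) = 2 → bit 0, carry out 1
  col 5: 1 + 1 + 1 (carry in) = 3 → bit 1, carry out 1
  col 6: 0 + 1 + 1 (carry in) = 2 → bit 0, carry out 1
  col 7: 1 + 1 + 1 (carry in) = 3 → bit 1, carry out 1
  col 8: 1 + 0 + 1 (carry in) = 2 → bit 0, carry out 1
  col 9: 0 + 0 + 1 (carry in) = 1 → bit 1, carry out 0
Reading bits MSB→LSB: 1010100011
Strip leading zeros: 1010100011
= 1010100011


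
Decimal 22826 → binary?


Divide by 2 repeatedly:
22826 ÷ 2 = 11413 remainder 0
11413 ÷ 2 = 5706 remainder 1
5706 ÷ 2 = 2853 remainder 0
2853 ÷ 2 = 1426 remainder 1
1426 ÷ 2 = 713 remainder 0
713 ÷ 2 = 356 remainder 1
356 ÷ 2 = 178 remainder 0
178 ÷ 2 = 89 remainder 0
89 ÷ 2 = 44 remainder 1
44 ÷ 2 = 22 remainder 0
22 ÷ 2 = 11 remainder 0
11 ÷ 2 = 5 remainder 1
5 ÷ 2 = 2 remainder 1
2 ÷ 2 = 1 remainder 0
1 ÷ 2 = 0 remainder 1
Reading remainders bottom-up:
= 101100100101010


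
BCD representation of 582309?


Each digit → 4-bit binary:
  5 → 0101
  8 → 1000
  2 → 0010
  3 → 0011
  0 → 0000
  9 → 1001
= 0101 1000 0010 0011 0000 1001


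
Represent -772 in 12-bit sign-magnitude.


Sign bit: 1 (negative)
Magnitude: 772 = 01100000100
= 101100000100


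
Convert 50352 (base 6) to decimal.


Positional values (base 6):
  2 × 6^0 = 2 × 1 = 2
  5 × 6^1 = 5 × 6 = 30
  3 × 6^2 = 3 × 36 = 108
  0 × 6^3 = 0 × 216 = 0
  5 × 6^4 = 5 × 1296 = 6480
Sum = 2 + 30 + 108 + 0 + 6480
= 6620


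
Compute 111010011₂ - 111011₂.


Align and subtract column by column (LSB to MSB, borrowing when needed):
  111010011
- 000111011
  ---------
  col 0: (1 - 0 borrow-in) - 1 → 1 - 1 = 0, borrow out 0
  col 1: (1 - 0 borrow-in) - 1 → 1 - 1 = 0, borrow out 0
  col 2: (0 - 0 borrow-in) - 0 → 0 - 0 = 0, borrow out 0
  col 3: (0 - 0 borrow-in) - 1 → borrow from next column: (0+2) - 1 = 1, borrow out 1
  col 4: (1 - 1 borrow-in) - 1 → borrow from next column: (0+2) - 1 = 1, borrow out 1
  col 5: (0 - 1 borrow-in) - 1 → borrow from next column: (-1+2) - 1 = 0, borrow out 1
  col 6: (1 - 1 borrow-in) - 0 → 0 - 0 = 0, borrow out 0
  col 7: (1 - 0 borrow-in) - 0 → 1 - 0 = 1, borrow out 0
  col 8: (1 - 0 borrow-in) - 0 → 1 - 0 = 1, borrow out 0
Reading bits MSB→LSB: 110011000
Strip leading zeros: 110011000
= 110011000


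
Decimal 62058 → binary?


Divide by 2 repeatedly:
62058 ÷ 2 = 31029 remainder 0
31029 ÷ 2 = 15514 remainder 1
15514 ÷ 2 = 7757 remainder 0
7757 ÷ 2 = 3878 remainder 1
3878 ÷ 2 = 1939 remainder 0
1939 ÷ 2 = 969 remainder 1
969 ÷ 2 = 484 remainder 1
484 ÷ 2 = 242 remainder 0
242 ÷ 2 = 121 remainder 0
121 ÷ 2 = 60 remainder 1
60 ÷ 2 = 30 remainder 0
30 ÷ 2 = 15 remainder 0
15 ÷ 2 = 7 remainder 1
7 ÷ 2 = 3 remainder 1
3 ÷ 2 = 1 remainder 1
1 ÷ 2 = 0 remainder 1
Reading remainders bottom-up:
= 1111001001101010


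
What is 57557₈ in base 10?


Positional values:
Position 0: 7 × 8^0 = 7
Position 1: 5 × 8^1 = 40
Position 2: 5 × 8^2 = 320
Position 3: 7 × 8^3 = 3584
Position 4: 5 × 8^4 = 20480
Sum = 7 + 40 + 320 + 3584 + 20480
= 24431


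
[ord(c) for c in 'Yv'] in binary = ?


String: 'Yv'  (2 characters)
Per-character ASCII lookup:
  'Y': uppercase starts at 65: 'Y' = 65 + 24 = 89 → 1011001
  'v': lowercase starts at 97: 'v' = 97 + 21 = 118 → 1110110
= 1011001 1110110


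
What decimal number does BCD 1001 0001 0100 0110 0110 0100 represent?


Each 4-bit group → digit:
  1001 → 9
  0001 → 1
  0100 → 4
  0110 → 6
  0110 → 6
  0100 → 4
= 914664


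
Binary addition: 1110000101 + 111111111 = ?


Align and add column by column (LSB to MSB, carry propagating):
  01110000101
+ 00111111111
  -----------
  col 0: 1 + 1 + 0 (carry in) = 2 → bit 0, carry out 1
  col 1: 0 + 1 + 1 (carry in) = 2 → bit 0, carry out 1
  col 2: 1 + 1 + 1 (carry in) = 3 → bit 1, carry out 1
  col 3: 0 + 1 + 1 (carry in) = 2 → bit 0, carry out 1
  col 4: 0 + 1 + 1 (carry in) = 2 → bit 0, carry out 1
  col 5: 0 + 1 + 1 (carry in) = 2 → bit 0, carry out 1
  col 6: 0 + 1 + 1 (carry in) = 2 → bit 0, carry out 1
  col 7: 1 + 1 + 1 (carry in) = 3 → bit 1, carry out 1
  col 8: 1 + 1 + 1 (carry in) = 3 → bit 1, carry out 1
  col 9: 1 + 0 + 1 (carry in) = 2 → bit 0, carry out 1
  col 10: 0 + 0 + 1 (carry in) = 1 → bit 1, carry out 0
Reading bits MSB→LSB: 10110000100
Strip leading zeros: 10110000100
= 10110000100


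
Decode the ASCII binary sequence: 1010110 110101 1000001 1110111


Codes (binary): 1010110 110101 1000001 1110111
Per-code ASCII lookup:
  1010110 = 86  (range 65-90: uppercase, 86 - 65 = 21) → 'V'
  110101 = 53  (range 48-57: digits, 53 - 48 = 5) → '5'
  1000001 = 65  (range 65-90: uppercase, 65 - 65 = 0) → 'A'
  1110111 = 119  (range 97-122: lowercase, 119 - 97 = 22) → 'w'
= 'V5Aw'


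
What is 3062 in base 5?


Divide by 5 repeatedly:
3062 ÷ 5 = 612 remainder 2
612 ÷ 5 = 122 remainder 2
122 ÷ 5 = 24 remainder 2
24 ÷ 5 = 4 remainder 4
4 ÷ 5 = 0 remainder 4
Reading remainders bottom-up:
= 44222


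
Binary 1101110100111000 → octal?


Group into 3-bit groups: 001101110100111000
  001 = 1
  101 = 5
  110 = 6
  100 = 4
  111 = 7
  000 = 0
= 0o156470


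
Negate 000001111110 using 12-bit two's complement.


Original: 000001111110
Step 1 - Invert all bits: 111110000001
Step 2 - Add 1: 111110000001 + 1
= 111110000010 (represents -126)


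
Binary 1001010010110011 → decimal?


Positional values:
Bit 0: 1 × 2^0 = 1
Bit 1: 1 × 2^1 = 2
Bit 4: 1 × 2^4 = 16
Bit 5: 1 × 2^5 = 32
Bit 7: 1 × 2^7 = 128
Bit 10: 1 × 2^10 = 1024
Bit 12: 1 × 2^12 = 4096
Bit 15: 1 × 2^15 = 32768
Sum = 1 + 2 + 16 + 32 + 128 + 1024 + 4096 + 32768
= 38067


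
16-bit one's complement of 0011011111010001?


Original: 0011011111010001
Invert all bits:
  bit 0: 0 → 1
  bit 1: 0 → 1
  bit 2: 1 → 0
  bit 3: 1 → 0
  bit 4: 0 → 1
  bit 5: 1 → 0
  bit 6: 1 → 0
  bit 7: 1 → 0
  bit 8: 1 → 0
  bit 9: 1 → 0
  bit 10: 0 → 1
  bit 11: 1 → 0
  bit 12: 0 → 1
  bit 13: 0 → 1
  bit 14: 0 → 1
  bit 15: 1 → 0
= 1100100000101110


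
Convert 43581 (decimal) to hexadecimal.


Divide by 16 repeatedly:
43581 ÷ 16 = 2723 remainder 13 (D)
2723 ÷ 16 = 170 remainder 3 (3)
170 ÷ 16 = 10 remainder 10 (A)
10 ÷ 16 = 0 remainder 10 (A)
Reading remainders bottom-up:
= 0xAA3D


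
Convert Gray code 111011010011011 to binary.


Gray code: 111011010011011
MSB stays the same: 1
Each subsequent bit = prev_binary XOR current_gray:
  B[1] = 1 XOR 1 = 0
  B[2] = 0 XOR 1 = 1
  B[3] = 1 XOR 0 = 1
  B[4] = 1 XOR 1 = 0
  B[5] = 0 XOR 1 = 1
  B[6] = 1 XOR 0 = 1
  B[7] = 1 XOR 1 = 0
  B[8] = 0 XOR 0 = 0
  B[9] = 0 XOR 0 = 0
  B[10] = 0 XOR 1 = 1
  B[11] = 1 XOR 1 = 0
  B[12] = 0 XOR 0 = 0
  B[13] = 0 XOR 1 = 1
  B[14] = 1 XOR 1 = 0
= 101101100010010 (23314 decimal)


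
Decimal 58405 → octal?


Divide by 8 repeatedly:
58405 ÷ 8 = 7300 remainder 5
7300 ÷ 8 = 912 remainder 4
912 ÷ 8 = 114 remainder 0
114 ÷ 8 = 14 remainder 2
14 ÷ 8 = 1 remainder 6
1 ÷ 8 = 0 remainder 1
Reading remainders bottom-up:
= 0o162045


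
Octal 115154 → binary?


Each octal digit → 3 binary bits:
  1 = 001
  1 = 001
  5 = 101
  1 = 001
  5 = 101
  4 = 100
Concatenate: 001 001 101 001 101 100
= 001001101001101100


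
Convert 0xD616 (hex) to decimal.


Positional values:
Position 0: 6 × 16^0 = 6 × 1 = 6
Position 1: 1 × 16^1 = 1 × 16 = 16
Position 2: 6 × 16^2 = 6 × 256 = 1536
Position 3: D × 16^3 = 13 × 4096 = 53248
Sum = 6 + 16 + 1536 + 53248
= 54806


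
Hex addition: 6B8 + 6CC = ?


Align and add column by column (LSB to MSB, each column mod 16 with carry):
  06B8
+ 06CC
  ----
  col 0: 8(8) + C(12) + 0 (carry in) = 20 → 4(4), carry out 1
  col 1: B(11) + C(12) + 1 (carry in) = 24 → 8(8), carry out 1
  col 2: 6(6) + 6(6) + 1 (carry in) = 13 → D(13), carry out 0
  col 3: 0(0) + 0(0) + 0 (carry in) = 0 → 0(0), carry out 0
Reading digits MSB→LSB: 0D84
Strip leading zeros: D84
= 0xD84


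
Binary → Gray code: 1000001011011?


Binary: 1000001011011
Gray code: G = B XOR (B >> 1)
B >> 1 = 0100000101101
1000001011011 XOR 0100000101101:
  1 XOR 0 = 1
  0 XOR 1 = 1
  0 XOR 0 = 0
  0 XOR 0 = 0
  0 XOR 0 = 0
  0 XOR 0 = 0
  1 XOR 0 = 1
  0 XOR 1 = 1
  1 XOR 0 = 1
  1 XOR 1 = 0
  0 XOR 1 = 1
  1 XOR 0 = 1
  1 XOR 1 = 0
= 1100001110110


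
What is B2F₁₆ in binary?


Each hex digit → 4 binary bits:
  B = 1011
  2 = 0010
  F = 1111
Concatenate: 1011 0010 1111
= 101100101111


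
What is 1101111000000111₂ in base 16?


Group into 4-bit nibbles: 1101111000000111
  1101 = D
  1110 = E
  0000 = 0
  0111 = 7
= 0xDE07


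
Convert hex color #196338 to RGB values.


Hex: #196338
R = 19₁₆ = 25
G = 63₁₆ = 99
B = 38₁₆ = 56
= RGB(25, 99, 56)


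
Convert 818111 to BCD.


Each digit → 4-bit binary:
  8 → 1000
  1 → 0001
  8 → 1000
  1 → 0001
  1 → 0001
  1 → 0001
= 1000 0001 1000 0001 0001 0001


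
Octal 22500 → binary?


Each octal digit → 3 binary bits:
  2 = 010
  2 = 010
  5 = 101
  0 = 000
  0 = 000
Concatenate: 010 010 101 000 000
= 010010101000000


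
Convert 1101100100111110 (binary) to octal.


Group into 3-bit groups: 001101100100111110
  001 = 1
  101 = 5
  100 = 4
  100 = 4
  111 = 7
  110 = 6
= 0o154476


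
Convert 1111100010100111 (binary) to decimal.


Positional values:
Bit 0: 1 × 2^0 = 1
Bit 1: 1 × 2^1 = 2
Bit 2: 1 × 2^2 = 4
Bit 5: 1 × 2^5 = 32
Bit 7: 1 × 2^7 = 128
Bit 11: 1 × 2^11 = 2048
Bit 12: 1 × 2^12 = 4096
Bit 13: 1 × 2^13 = 8192
Bit 14: 1 × 2^14 = 16384
Bit 15: 1 × 2^15 = 32768
Sum = 1 + 2 + 4 + 32 + 128 + 2048 + 4096 + 8192 + 16384 + 32768
= 63655


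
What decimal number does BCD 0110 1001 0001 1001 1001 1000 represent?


Each 4-bit group → digit:
  0110 → 6
  1001 → 9
  0001 → 1
  1001 → 9
  1001 → 9
  1000 → 8
= 691998


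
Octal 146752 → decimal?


Positional values:
Position 0: 2 × 8^0 = 2
Position 1: 5 × 8^1 = 40
Position 2: 7 × 8^2 = 448
Position 3: 6 × 8^3 = 3072
Position 4: 4 × 8^4 = 16384
Position 5: 1 × 8^5 = 32768
Sum = 2 + 40 + 448 + 3072 + 16384 + 32768
= 52714


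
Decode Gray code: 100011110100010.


Gray code: 100011110100010
MSB stays the same: 1
Each subsequent bit = prev_binary XOR current_gray:
  B[1] = 1 XOR 0 = 1
  B[2] = 1 XOR 0 = 1
  B[3] = 1 XOR 0 = 1
  B[4] = 1 XOR 1 = 0
  B[5] = 0 XOR 1 = 1
  B[6] = 1 XOR 1 = 0
  B[7] = 0 XOR 1 = 1
  B[8] = 1 XOR 0 = 1
  B[9] = 1 XOR 1 = 0
  B[10] = 0 XOR 0 = 0
  B[11] = 0 XOR 0 = 0
  B[12] = 0 XOR 0 = 0
  B[13] = 0 XOR 1 = 1
  B[14] = 1 XOR 0 = 1
= 111101011000011 (31427 decimal)


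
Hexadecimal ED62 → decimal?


Positional values:
Position 0: 2 × 16^0 = 2 × 1 = 2
Position 1: 6 × 16^1 = 6 × 16 = 96
Position 2: D × 16^2 = 13 × 256 = 3328
Position 3: E × 16^3 = 14 × 4096 = 57344
Sum = 2 + 96 + 3328 + 57344
= 60770


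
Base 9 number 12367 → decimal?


Positional values (base 9):
  7 × 9^0 = 7 × 1 = 7
  6 × 9^1 = 6 × 9 = 54
  3 × 9^2 = 3 × 81 = 243
  2 × 9^3 = 2 × 729 = 1458
  1 × 9^4 = 1 × 6561 = 6561
Sum = 7 + 54 + 243 + 1458 + 6561
= 8323


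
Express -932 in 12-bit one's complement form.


Original: 001110100100
Invert all bits:
  bit 0: 0 → 1
  bit 1: 0 → 1
  bit 2: 1 → 0
  bit 3: 1 → 0
  bit 4: 1 → 0
  bit 5: 0 → 1
  bit 6: 1 → 0
  bit 7: 0 → 1
  bit 8: 0 → 1
  bit 9: 1 → 0
  bit 10: 0 → 1
  bit 11: 0 → 1
= 110001011011


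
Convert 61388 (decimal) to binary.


Divide by 2 repeatedly:
61388 ÷ 2 = 30694 remainder 0
30694 ÷ 2 = 15347 remainder 0
15347 ÷ 2 = 7673 remainder 1
7673 ÷ 2 = 3836 remainder 1
3836 ÷ 2 = 1918 remainder 0
1918 ÷ 2 = 959 remainder 0
959 ÷ 2 = 479 remainder 1
479 ÷ 2 = 239 remainder 1
239 ÷ 2 = 119 remainder 1
119 ÷ 2 = 59 remainder 1
59 ÷ 2 = 29 remainder 1
29 ÷ 2 = 14 remainder 1
14 ÷ 2 = 7 remainder 0
7 ÷ 2 = 3 remainder 1
3 ÷ 2 = 1 remainder 1
1 ÷ 2 = 0 remainder 1
Reading remainders bottom-up:
= 1110111111001100


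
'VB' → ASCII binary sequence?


String: 'VB'  (2 characters)
Per-character ASCII lookup:
  'V': uppercase starts at 65: 'V' = 65 + 21 = 86 → 1010110
  'B': uppercase starts at 65: 'B' = 65 + 1 = 66 → 1000010
= 1010110 1000010


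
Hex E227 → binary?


Each hex digit → 4 binary bits:
  E = 1110
  2 = 0010
  2 = 0010
  7 = 0111
Concatenate: 1110 0010 0010 0111
= 1110001000100111


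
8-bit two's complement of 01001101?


Original: 01001101
Step 1 - Invert all bits: 10110010
Step 2 - Add 1: 10110010 + 1
= 10110011 (represents -77)


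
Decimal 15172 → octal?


Divide by 8 repeatedly:
15172 ÷ 8 = 1896 remainder 4
1896 ÷ 8 = 237 remainder 0
237 ÷ 8 = 29 remainder 5
29 ÷ 8 = 3 remainder 5
3 ÷ 8 = 0 remainder 3
Reading remainders bottom-up:
= 0o35504


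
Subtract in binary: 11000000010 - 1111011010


Align and subtract column by column (LSB to MSB, borrowing when needed):
  11000000010
- 01111011010
  -----------
  col 0: (0 - 0 borrow-in) - 0 → 0 - 0 = 0, borrow out 0
  col 1: (1 - 0 borrow-in) - 1 → 1 - 1 = 0, borrow out 0
  col 2: (0 - 0 borrow-in) - 0 → 0 - 0 = 0, borrow out 0
  col 3: (0 - 0 borrow-in) - 1 → borrow from next column: (0+2) - 1 = 1, borrow out 1
  col 4: (0 - 1 borrow-in) - 1 → borrow from next column: (-1+2) - 1 = 0, borrow out 1
  col 5: (0 - 1 borrow-in) - 0 → borrow from next column: (-1+2) - 0 = 1, borrow out 1
  col 6: (0 - 1 borrow-in) - 1 → borrow from next column: (-1+2) - 1 = 0, borrow out 1
  col 7: (0 - 1 borrow-in) - 1 → borrow from next column: (-1+2) - 1 = 0, borrow out 1
  col 8: (0 - 1 borrow-in) - 1 → borrow from next column: (-1+2) - 1 = 0, borrow out 1
  col 9: (1 - 1 borrow-in) - 1 → borrow from next column: (0+2) - 1 = 1, borrow out 1
  col 10: (1 - 1 borrow-in) - 0 → 0 - 0 = 0, borrow out 0
Reading bits MSB→LSB: 01000101000
Strip leading zeros: 1000101000
= 1000101000


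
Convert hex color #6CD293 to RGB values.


Hex: #6CD293
R = 6C₁₆ = 108
G = D2₁₆ = 210
B = 93₁₆ = 147
= RGB(108, 210, 147)


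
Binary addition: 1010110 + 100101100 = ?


Align and add column by column (LSB to MSB, carry propagating):
  0001010110
+ 0100101100
  ----------
  col 0: 0 + 0 + 0 (carry in) = 0 → bit 0, carry out 0
  col 1: 1 + 0 + 0 (carry in) = 1 → bit 1, carry out 0
  col 2: 1 + 1 + 0 (carry in) = 2 → bit 0, carry out 1
  col 3: 0 + 1 + 1 (carry in) = 2 → bit 0, carry out 1
  col 4: 1 + 0 + 1 (carry in) = 2 → bit 0, carry out 1
  col 5: 0 + 1 + 1 (carry in) = 2 → bit 0, carry out 1
  col 6: 1 + 0 + 1 (carry in) = 2 → bit 0, carry out 1
  col 7: 0 + 0 + 1 (carry in) = 1 → bit 1, carry out 0
  col 8: 0 + 1 + 0 (carry in) = 1 → bit 1, carry out 0
  col 9: 0 + 0 + 0 (carry in) = 0 → bit 0, carry out 0
Reading bits MSB→LSB: 0110000010
Strip leading zeros: 110000010
= 110000010


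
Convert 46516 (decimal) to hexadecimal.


Divide by 16 repeatedly:
46516 ÷ 16 = 2907 remainder 4 (4)
2907 ÷ 16 = 181 remainder 11 (B)
181 ÷ 16 = 11 remainder 5 (5)
11 ÷ 16 = 0 remainder 11 (B)
Reading remainders bottom-up:
= 0xB5B4


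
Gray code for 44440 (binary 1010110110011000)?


Binary: 1010110110011000
Gray code: G = B XOR (B >> 1)
B >> 1 = 0101011011001100
1010110110011000 XOR 0101011011001100:
  1 XOR 0 = 1
  0 XOR 1 = 1
  1 XOR 0 = 1
  0 XOR 1 = 1
  1 XOR 0 = 1
  1 XOR 1 = 0
  0 XOR 1 = 1
  1 XOR 0 = 1
  1 XOR 1 = 0
  0 XOR 1 = 1
  0 XOR 0 = 0
  1 XOR 0 = 1
  1 XOR 1 = 0
  0 XOR 1 = 1
  0 XOR 0 = 0
  0 XOR 0 = 0
= 1111101101010100


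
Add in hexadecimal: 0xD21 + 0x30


Align and add column by column (LSB to MSB, each column mod 16 with carry):
  0D21
+ 0030
  ----
  col 0: 1(1) + 0(0) + 0 (carry in) = 1 → 1(1), carry out 0
  col 1: 2(2) + 3(3) + 0 (carry in) = 5 → 5(5), carry out 0
  col 2: D(13) + 0(0) + 0 (carry in) = 13 → D(13), carry out 0
  col 3: 0(0) + 0(0) + 0 (carry in) = 0 → 0(0), carry out 0
Reading digits MSB→LSB: 0D51
Strip leading zeros: D51
= 0xD51


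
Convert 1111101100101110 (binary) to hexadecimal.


Group into 4-bit nibbles: 1111101100101110
  1111 = F
  1011 = B
  0010 = 2
  1110 = E
= 0xFB2E


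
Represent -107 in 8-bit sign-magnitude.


Sign bit: 1 (negative)
Magnitude: 107 = 1101011
= 11101011


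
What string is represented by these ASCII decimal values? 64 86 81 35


Codes (decimal): 64 86 81 35
Per-code ASCII lookup:
  64  (special character) → '@'
  86  (range 65-90: uppercase, 86 - 65 = 21) → 'V'
  81  (range 65-90: uppercase, 81 - 65 = 16) → 'Q'
  35  (special character) → '#'
= '@VQ#'


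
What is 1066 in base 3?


Divide by 3 repeatedly:
1066 ÷ 3 = 355 remainder 1
355 ÷ 3 = 118 remainder 1
118 ÷ 3 = 39 remainder 1
39 ÷ 3 = 13 remainder 0
13 ÷ 3 = 4 remainder 1
4 ÷ 3 = 1 remainder 1
1 ÷ 3 = 0 remainder 1
Reading remainders bottom-up:
= 1110111


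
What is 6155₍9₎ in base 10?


Positional values (base 9):
  5 × 9^0 = 5 × 1 = 5
  5 × 9^1 = 5 × 9 = 45
  1 × 9^2 = 1 × 81 = 81
  6 × 9^3 = 6 × 729 = 4374
Sum = 5 + 45 + 81 + 4374
= 4505


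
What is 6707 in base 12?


Divide by 12 repeatedly:
6707 ÷ 12 = 558 remainder 11
558 ÷ 12 = 46 remainder 6
46 ÷ 12 = 3 remainder 10
3 ÷ 12 = 0 remainder 3
Reading remainders bottom-up:
= 3A6B


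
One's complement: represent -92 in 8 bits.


Original: 01011100
Invert all bits:
  bit 0: 0 → 1
  bit 1: 1 → 0
  bit 2: 0 → 1
  bit 3: 1 → 0
  bit 4: 1 → 0
  bit 5: 1 → 0
  bit 6: 0 → 1
  bit 7: 0 → 1
= 10100011


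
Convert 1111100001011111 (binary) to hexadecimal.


Group into 4-bit nibbles: 1111100001011111
  1111 = F
  1000 = 8
  0101 = 5
  1111 = F
= 0xF85F


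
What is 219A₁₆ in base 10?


Positional values:
Position 0: A × 16^0 = 10 × 1 = 10
Position 1: 9 × 16^1 = 9 × 16 = 144
Position 2: 1 × 16^2 = 1 × 256 = 256
Position 3: 2 × 16^3 = 2 × 4096 = 8192
Sum = 10 + 144 + 256 + 8192
= 8602


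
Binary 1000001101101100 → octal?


Group into 3-bit groups: 001000001101101100
  001 = 1
  000 = 0
  001 = 1
  101 = 5
  101 = 5
  100 = 4
= 0o101554


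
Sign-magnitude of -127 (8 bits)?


Sign bit: 1 (negative)
Magnitude: 127 = 1111111
= 11111111


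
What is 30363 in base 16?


Divide by 16 repeatedly:
30363 ÷ 16 = 1897 remainder 11 (B)
1897 ÷ 16 = 118 remainder 9 (9)
118 ÷ 16 = 7 remainder 6 (6)
7 ÷ 16 = 0 remainder 7 (7)
Reading remainders bottom-up:
= 0x769B


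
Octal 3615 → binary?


Each octal digit → 3 binary bits:
  3 = 011
  6 = 110
  1 = 001
  5 = 101
Concatenate: 011 110 001 101
= 011110001101


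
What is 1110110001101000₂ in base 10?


Positional values:
Bit 3: 1 × 2^3 = 8
Bit 5: 1 × 2^5 = 32
Bit 6: 1 × 2^6 = 64
Bit 10: 1 × 2^10 = 1024
Bit 11: 1 × 2^11 = 2048
Bit 13: 1 × 2^13 = 8192
Bit 14: 1 × 2^14 = 16384
Bit 15: 1 × 2^15 = 32768
Sum = 8 + 32 + 64 + 1024 + 2048 + 8192 + 16384 + 32768
= 60520


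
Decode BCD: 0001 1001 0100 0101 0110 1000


Each 4-bit group → digit:
  0001 → 1
  1001 → 9
  0100 → 4
  0101 → 5
  0110 → 6
  1000 → 8
= 194568


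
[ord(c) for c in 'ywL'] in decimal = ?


String: 'ywL'  (3 characters)
Per-character ASCII lookup:
  'y': lowercase starts at 97: 'y' = 97 + 24 = 121
  'w': lowercase starts at 97: 'w' = 97 + 22 = 119
  'L': uppercase starts at 65: 'L' = 65 + 11 = 76
= 121 119 76


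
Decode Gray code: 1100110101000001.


Gray code: 1100110101000001
MSB stays the same: 1
Each subsequent bit = prev_binary XOR current_gray:
  B[1] = 1 XOR 1 = 0
  B[2] = 0 XOR 0 = 0
  B[3] = 0 XOR 0 = 0
  B[4] = 0 XOR 1 = 1
  B[5] = 1 XOR 1 = 0
  B[6] = 0 XOR 0 = 0
  B[7] = 0 XOR 1 = 1
  B[8] = 1 XOR 0 = 1
  B[9] = 1 XOR 1 = 0
  B[10] = 0 XOR 0 = 0
  B[11] = 0 XOR 0 = 0
  B[12] = 0 XOR 0 = 0
  B[13] = 0 XOR 0 = 0
  B[14] = 0 XOR 0 = 0
  B[15] = 0 XOR 1 = 1
= 1000100110000001 (35201 decimal)


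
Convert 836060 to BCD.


Each digit → 4-bit binary:
  8 → 1000
  3 → 0011
  6 → 0110
  0 → 0000
  6 → 0110
  0 → 0000
= 1000 0011 0110 0000 0110 0000


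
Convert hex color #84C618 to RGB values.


Hex: #84C618
R = 84₁₆ = 132
G = C6₁₆ = 198
B = 18₁₆ = 24
= RGB(132, 198, 24)


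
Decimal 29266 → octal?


Divide by 8 repeatedly:
29266 ÷ 8 = 3658 remainder 2
3658 ÷ 8 = 457 remainder 2
457 ÷ 8 = 57 remainder 1
57 ÷ 8 = 7 remainder 1
7 ÷ 8 = 0 remainder 7
Reading remainders bottom-up:
= 0o71122


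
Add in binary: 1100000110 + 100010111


Align and add column by column (LSB to MSB, carry propagating):
  01100000110
+ 00100010111
  -----------
  col 0: 0 + 1 + 0 (carry in) = 1 → bit 1, carry out 0
  col 1: 1 + 1 + 0 (carry in) = 2 → bit 0, carry out 1
  col 2: 1 + 1 + 1 (carry in) = 3 → bit 1, carry out 1
  col 3: 0 + 0 + 1 (carry in) = 1 → bit 1, carry out 0
  col 4: 0 + 1 + 0 (carry in) = 1 → bit 1, carry out 0
  col 5: 0 + 0 + 0 (carry in) = 0 → bit 0, carry out 0
  col 6: 0 + 0 + 0 (carry in) = 0 → bit 0, carry out 0
  col 7: 0 + 0 + 0 (carry in) = 0 → bit 0, carry out 0
  col 8: 1 + 1 + 0 (carry in) = 2 → bit 0, carry out 1
  col 9: 1 + 0 + 1 (carry in) = 2 → bit 0, carry out 1
  col 10: 0 + 0 + 1 (carry in) = 1 → bit 1, carry out 0
Reading bits MSB→LSB: 10000011101
Strip leading zeros: 10000011101
= 10000011101


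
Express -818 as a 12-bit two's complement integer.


Original: 001100110010
Step 1 - Invert all bits: 110011001101
Step 2 - Add 1: 110011001101 + 1
= 110011001110 (represents -818)


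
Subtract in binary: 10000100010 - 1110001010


Align and subtract column by column (LSB to MSB, borrowing when needed):
  10000100010
- 01110001010
  -----------
  col 0: (0 - 0 borrow-in) - 0 → 0 - 0 = 0, borrow out 0
  col 1: (1 - 0 borrow-in) - 1 → 1 - 1 = 0, borrow out 0
  col 2: (0 - 0 borrow-in) - 0 → 0 - 0 = 0, borrow out 0
  col 3: (0 - 0 borrow-in) - 1 → borrow from next column: (0+2) - 1 = 1, borrow out 1
  col 4: (0 - 1 borrow-in) - 0 → borrow from next column: (-1+2) - 0 = 1, borrow out 1
  col 5: (1 - 1 borrow-in) - 0 → 0 - 0 = 0, borrow out 0
  col 6: (0 - 0 borrow-in) - 0 → 0 - 0 = 0, borrow out 0
  col 7: (0 - 0 borrow-in) - 1 → borrow from next column: (0+2) - 1 = 1, borrow out 1
  col 8: (0 - 1 borrow-in) - 1 → borrow from next column: (-1+2) - 1 = 0, borrow out 1
  col 9: (0 - 1 borrow-in) - 1 → borrow from next column: (-1+2) - 1 = 0, borrow out 1
  col 10: (1 - 1 borrow-in) - 0 → 0 - 0 = 0, borrow out 0
Reading bits MSB→LSB: 00010011000
Strip leading zeros: 10011000
= 10011000


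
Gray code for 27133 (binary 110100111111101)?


Binary: 110100111111101
Gray code: G = B XOR (B >> 1)
B >> 1 = 011010011111110
110100111111101 XOR 011010011111110:
  1 XOR 0 = 1
  1 XOR 1 = 0
  0 XOR 1 = 1
  1 XOR 0 = 1
  0 XOR 1 = 1
  0 XOR 0 = 0
  1 XOR 0 = 1
  1 XOR 1 = 0
  1 XOR 1 = 0
  1 XOR 1 = 0
  1 XOR 1 = 0
  1 XOR 1 = 0
  1 XOR 1 = 0
  0 XOR 1 = 1
  1 XOR 0 = 1
= 101110100000011


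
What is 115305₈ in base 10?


Positional values:
Position 0: 5 × 8^0 = 5
Position 1: 0 × 8^1 = 0
Position 2: 3 × 8^2 = 192
Position 3: 5 × 8^3 = 2560
Position 4: 1 × 8^4 = 4096
Position 5: 1 × 8^5 = 32768
Sum = 5 + 0 + 192 + 2560 + 4096 + 32768
= 39621


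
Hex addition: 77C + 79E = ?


Align and add column by column (LSB to MSB, each column mod 16 with carry):
  077C
+ 079E
  ----
  col 0: C(12) + E(14) + 0 (carry in) = 26 → A(10), carry out 1
  col 1: 7(7) + 9(9) + 1 (carry in) = 17 → 1(1), carry out 1
  col 2: 7(7) + 7(7) + 1 (carry in) = 15 → F(15), carry out 0
  col 3: 0(0) + 0(0) + 0 (carry in) = 0 → 0(0), carry out 0
Reading digits MSB→LSB: 0F1A
Strip leading zeros: F1A
= 0xF1A


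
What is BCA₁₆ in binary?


Each hex digit → 4 binary bits:
  B = 1011
  C = 1100
  A = 1010
Concatenate: 1011 1100 1010
= 101111001010


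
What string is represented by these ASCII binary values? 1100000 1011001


Codes (binary): 1100000 1011001
Per-code ASCII lookup:
  1100000 = 96  (special character) → '`'
  1011001 = 89  (range 65-90: uppercase, 89 - 65 = 24) → 'Y'
= '`Y'


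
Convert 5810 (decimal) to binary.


Divide by 2 repeatedly:
5810 ÷ 2 = 2905 remainder 0
2905 ÷ 2 = 1452 remainder 1
1452 ÷ 2 = 726 remainder 0
726 ÷ 2 = 363 remainder 0
363 ÷ 2 = 181 remainder 1
181 ÷ 2 = 90 remainder 1
90 ÷ 2 = 45 remainder 0
45 ÷ 2 = 22 remainder 1
22 ÷ 2 = 11 remainder 0
11 ÷ 2 = 5 remainder 1
5 ÷ 2 = 2 remainder 1
2 ÷ 2 = 1 remainder 0
1 ÷ 2 = 0 remainder 1
Reading remainders bottom-up:
= 1011010110010


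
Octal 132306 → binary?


Each octal digit → 3 binary bits:
  1 = 001
  3 = 011
  2 = 010
  3 = 011
  0 = 000
  6 = 110
Concatenate: 001 011 010 011 000 110
= 001011010011000110


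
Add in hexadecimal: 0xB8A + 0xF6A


Align and add column by column (LSB to MSB, each column mod 16 with carry):
  0B8A
+ 0F6A
  ----
  col 0: A(10) + A(10) + 0 (carry in) = 20 → 4(4), carry out 1
  col 1: 8(8) + 6(6) + 1 (carry in) = 15 → F(15), carry out 0
  col 2: B(11) + F(15) + 0 (carry in) = 26 → A(10), carry out 1
  col 3: 0(0) + 0(0) + 1 (carry in) = 1 → 1(1), carry out 0
Reading digits MSB→LSB: 1AF4
Strip leading zeros: 1AF4
= 0x1AF4


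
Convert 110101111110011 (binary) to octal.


Group into 3-bit groups: 110101111110011
  110 = 6
  101 = 5
  111 = 7
  110 = 6
  011 = 3
= 0o65763


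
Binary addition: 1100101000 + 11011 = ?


Align and add column by column (LSB to MSB, carry propagating):
  01100101000
+ 00000011011
  -----------
  col 0: 0 + 1 + 0 (carry in) = 1 → bit 1, carry out 0
  col 1: 0 + 1 + 0 (carry in) = 1 → bit 1, carry out 0
  col 2: 0 + 0 + 0 (carry in) = 0 → bit 0, carry out 0
  col 3: 1 + 1 + 0 (carry in) = 2 → bit 0, carry out 1
  col 4: 0 + 1 + 1 (carry in) = 2 → bit 0, carry out 1
  col 5: 1 + 0 + 1 (carry in) = 2 → bit 0, carry out 1
  col 6: 0 + 0 + 1 (carry in) = 1 → bit 1, carry out 0
  col 7: 0 + 0 + 0 (carry in) = 0 → bit 0, carry out 0
  col 8: 1 + 0 + 0 (carry in) = 1 → bit 1, carry out 0
  col 9: 1 + 0 + 0 (carry in) = 1 → bit 1, carry out 0
  col 10: 0 + 0 + 0 (carry in) = 0 → bit 0, carry out 0
Reading bits MSB→LSB: 01101000011
Strip leading zeros: 1101000011
= 1101000011


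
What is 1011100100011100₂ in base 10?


Positional values:
Bit 2: 1 × 2^2 = 4
Bit 3: 1 × 2^3 = 8
Bit 4: 1 × 2^4 = 16
Bit 8: 1 × 2^8 = 256
Bit 11: 1 × 2^11 = 2048
Bit 12: 1 × 2^12 = 4096
Bit 13: 1 × 2^13 = 8192
Bit 15: 1 × 2^15 = 32768
Sum = 4 + 8 + 16 + 256 + 2048 + 4096 + 8192 + 32768
= 47388


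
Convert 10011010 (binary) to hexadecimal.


Group into 4-bit nibbles: 10011010
  1001 = 9
  1010 = A
= 0x9A


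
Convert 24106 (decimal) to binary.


Divide by 2 repeatedly:
24106 ÷ 2 = 12053 remainder 0
12053 ÷ 2 = 6026 remainder 1
6026 ÷ 2 = 3013 remainder 0
3013 ÷ 2 = 1506 remainder 1
1506 ÷ 2 = 753 remainder 0
753 ÷ 2 = 376 remainder 1
376 ÷ 2 = 188 remainder 0
188 ÷ 2 = 94 remainder 0
94 ÷ 2 = 47 remainder 0
47 ÷ 2 = 23 remainder 1
23 ÷ 2 = 11 remainder 1
11 ÷ 2 = 5 remainder 1
5 ÷ 2 = 2 remainder 1
2 ÷ 2 = 1 remainder 0
1 ÷ 2 = 0 remainder 1
Reading remainders bottom-up:
= 101111000101010


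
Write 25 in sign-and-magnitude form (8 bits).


Sign bit: 0 (positive)
Magnitude: 25 = 0011001
= 00011001


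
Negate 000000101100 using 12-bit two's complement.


Original: 000000101100
Step 1 - Invert all bits: 111111010011
Step 2 - Add 1: 111111010011 + 1
= 111111010100 (represents -44)


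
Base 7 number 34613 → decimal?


Positional values (base 7):
  3 × 7^0 = 3 × 1 = 3
  1 × 7^1 = 1 × 7 = 7
  6 × 7^2 = 6 × 49 = 294
  4 × 7^3 = 4 × 343 = 1372
  3 × 7^4 = 3 × 2401 = 7203
Sum = 3 + 7 + 294 + 1372 + 7203
= 8879


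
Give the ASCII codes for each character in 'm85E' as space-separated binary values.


String: 'm85E'  (4 characters)
Per-character ASCII lookup:
  'm': lowercase starts at 97: 'm' = 97 + 12 = 109 → 1101101
  '8': digits start at 48: '8' = 48 + 8 = 56 → 111000
  '5': digits start at 48: '5' = 48 + 5 = 53 → 110101
  'E': uppercase starts at 65: 'E' = 65 + 4 = 69 → 1000101
= 1101101 111000 110101 1000101


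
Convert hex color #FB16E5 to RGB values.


Hex: #FB16E5
R = FB₁₆ = 251
G = 16₁₆ = 22
B = E5₁₆ = 229
= RGB(251, 22, 229)


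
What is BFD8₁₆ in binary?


Each hex digit → 4 binary bits:
  B = 1011
  F = 1111
  D = 1101
  8 = 1000
Concatenate: 1011 1111 1101 1000
= 1011111111011000


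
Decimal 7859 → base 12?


Divide by 12 repeatedly:
7859 ÷ 12 = 654 remainder 11
654 ÷ 12 = 54 remainder 6
54 ÷ 12 = 4 remainder 6
4 ÷ 12 = 0 remainder 4
Reading remainders bottom-up:
= 466B


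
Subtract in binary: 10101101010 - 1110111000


Align and subtract column by column (LSB to MSB, borrowing when needed):
  10101101010
- 01110111000
  -----------
  col 0: (0 - 0 borrow-in) - 0 → 0 - 0 = 0, borrow out 0
  col 1: (1 - 0 borrow-in) - 0 → 1 - 0 = 1, borrow out 0
  col 2: (0 - 0 borrow-in) - 0 → 0 - 0 = 0, borrow out 0
  col 3: (1 - 0 borrow-in) - 1 → 1 - 1 = 0, borrow out 0
  col 4: (0 - 0 borrow-in) - 1 → borrow from next column: (0+2) - 1 = 1, borrow out 1
  col 5: (1 - 1 borrow-in) - 1 → borrow from next column: (0+2) - 1 = 1, borrow out 1
  col 6: (1 - 1 borrow-in) - 0 → 0 - 0 = 0, borrow out 0
  col 7: (0 - 0 borrow-in) - 1 → borrow from next column: (0+2) - 1 = 1, borrow out 1
  col 8: (1 - 1 borrow-in) - 1 → borrow from next column: (0+2) - 1 = 1, borrow out 1
  col 9: (0 - 1 borrow-in) - 1 → borrow from next column: (-1+2) - 1 = 0, borrow out 1
  col 10: (1 - 1 borrow-in) - 0 → 0 - 0 = 0, borrow out 0
Reading bits MSB→LSB: 00110110010
Strip leading zeros: 110110010
= 110110010


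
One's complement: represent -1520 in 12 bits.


Original: 010111110000
Invert all bits:
  bit 0: 0 → 1
  bit 1: 1 → 0
  bit 2: 0 → 1
  bit 3: 1 → 0
  bit 4: 1 → 0
  bit 5: 1 → 0
  bit 6: 1 → 0
  bit 7: 1 → 0
  bit 8: 0 → 1
  bit 9: 0 → 1
  bit 10: 0 → 1
  bit 11: 0 → 1
= 101000001111


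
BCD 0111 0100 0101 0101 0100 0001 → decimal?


Each 4-bit group → digit:
  0111 → 7
  0100 → 4
  0101 → 5
  0101 → 5
  0100 → 4
  0001 → 1
= 745541


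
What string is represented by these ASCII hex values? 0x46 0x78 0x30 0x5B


Codes (hex): 0x46 0x78 0x30 0x5B
Per-code ASCII lookup:
  0x46 = 70  (range 65-90: uppercase, 70 - 65 = 5) → 'F'
  0x78 = 120  (range 97-122: lowercase, 120 - 97 = 23) → 'x'
  0x30 = 48  (range 48-57: digits, 48 - 48 = 0) → '0'
  0x5B = 91  (special character) → '['
= 'Fx0['


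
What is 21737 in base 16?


Divide by 16 repeatedly:
21737 ÷ 16 = 1358 remainder 9 (9)
1358 ÷ 16 = 84 remainder 14 (E)
84 ÷ 16 = 5 remainder 4 (4)
5 ÷ 16 = 0 remainder 5 (5)
Reading remainders bottom-up:
= 0x54E9


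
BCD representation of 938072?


Each digit → 4-bit binary:
  9 → 1001
  3 → 0011
  8 → 1000
  0 → 0000
  7 → 0111
  2 → 0010
= 1001 0011 1000 0000 0111 0010


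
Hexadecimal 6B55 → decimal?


Positional values:
Position 0: 5 × 16^0 = 5 × 1 = 5
Position 1: 5 × 16^1 = 5 × 16 = 80
Position 2: B × 16^2 = 11 × 256 = 2816
Position 3: 6 × 16^3 = 6 × 4096 = 24576
Sum = 5 + 80 + 2816 + 24576
= 27477


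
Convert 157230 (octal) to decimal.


Positional values:
Position 0: 0 × 8^0 = 0
Position 1: 3 × 8^1 = 24
Position 2: 2 × 8^2 = 128
Position 3: 7 × 8^3 = 3584
Position 4: 5 × 8^4 = 20480
Position 5: 1 × 8^5 = 32768
Sum = 0 + 24 + 128 + 3584 + 20480 + 32768
= 56984


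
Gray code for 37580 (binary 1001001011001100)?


Binary: 1001001011001100
Gray code: G = B XOR (B >> 1)
B >> 1 = 0100100101100110
1001001011001100 XOR 0100100101100110:
  1 XOR 0 = 1
  0 XOR 1 = 1
  0 XOR 0 = 0
  1 XOR 0 = 1
  0 XOR 1 = 1
  0 XOR 0 = 0
  1 XOR 0 = 1
  0 XOR 1 = 1
  1 XOR 0 = 1
  1 XOR 1 = 0
  0 XOR 1 = 1
  0 XOR 0 = 0
  1 XOR 0 = 1
  1 XOR 1 = 0
  0 XOR 1 = 1
  0 XOR 0 = 0
= 1101101110101010


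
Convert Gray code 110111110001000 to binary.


Gray code: 110111110001000
MSB stays the same: 1
Each subsequent bit = prev_binary XOR current_gray:
  B[1] = 1 XOR 1 = 0
  B[2] = 0 XOR 0 = 0
  B[3] = 0 XOR 1 = 1
  B[4] = 1 XOR 1 = 0
  B[5] = 0 XOR 1 = 1
  B[6] = 1 XOR 1 = 0
  B[7] = 0 XOR 1 = 1
  B[8] = 1 XOR 0 = 1
  B[9] = 1 XOR 0 = 1
  B[10] = 1 XOR 0 = 1
  B[11] = 1 XOR 1 = 0
  B[12] = 0 XOR 0 = 0
  B[13] = 0 XOR 0 = 0
  B[14] = 0 XOR 0 = 0
= 100101011110000 (19184 decimal)


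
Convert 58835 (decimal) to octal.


Divide by 8 repeatedly:
58835 ÷ 8 = 7354 remainder 3
7354 ÷ 8 = 919 remainder 2
919 ÷ 8 = 114 remainder 7
114 ÷ 8 = 14 remainder 2
14 ÷ 8 = 1 remainder 6
1 ÷ 8 = 0 remainder 1
Reading remainders bottom-up:
= 0o162723


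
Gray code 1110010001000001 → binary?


Gray code: 1110010001000001
MSB stays the same: 1
Each subsequent bit = prev_binary XOR current_gray:
  B[1] = 1 XOR 1 = 0
  B[2] = 0 XOR 1 = 1
  B[3] = 1 XOR 0 = 1
  B[4] = 1 XOR 0 = 1
  B[5] = 1 XOR 1 = 0
  B[6] = 0 XOR 0 = 0
  B[7] = 0 XOR 0 = 0
  B[8] = 0 XOR 0 = 0
  B[9] = 0 XOR 1 = 1
  B[10] = 1 XOR 0 = 1
  B[11] = 1 XOR 0 = 1
  B[12] = 1 XOR 0 = 1
  B[13] = 1 XOR 0 = 1
  B[14] = 1 XOR 0 = 1
  B[15] = 1 XOR 1 = 0
= 1011100001111110 (47230 decimal)


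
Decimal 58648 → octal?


Divide by 8 repeatedly:
58648 ÷ 8 = 7331 remainder 0
7331 ÷ 8 = 916 remainder 3
916 ÷ 8 = 114 remainder 4
114 ÷ 8 = 14 remainder 2
14 ÷ 8 = 1 remainder 6
1 ÷ 8 = 0 remainder 1
Reading remainders bottom-up:
= 0o162430


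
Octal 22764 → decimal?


Positional values:
Position 0: 4 × 8^0 = 4
Position 1: 6 × 8^1 = 48
Position 2: 7 × 8^2 = 448
Position 3: 2 × 8^3 = 1024
Position 4: 2 × 8^4 = 8192
Sum = 4 + 48 + 448 + 1024 + 8192
= 9716
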